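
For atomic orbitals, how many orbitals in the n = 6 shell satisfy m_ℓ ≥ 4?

For n = 6, ℓ ranges over 0 … 5.
Orbitals with m_ℓ ≥ 4, by ℓ: ℓ=4 → 1; ℓ=5 → 2.
Total orbitals: 1 + 2 = 3.

3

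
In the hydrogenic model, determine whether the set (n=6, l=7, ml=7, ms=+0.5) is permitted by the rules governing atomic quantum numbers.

Not allowed

The orbital quantum number must satisfy 0 ≤ l ≤ n−1. With n = 6 the allowed l values are 0, 1, 2, 3, 4, 5, so l = 7 is out of range.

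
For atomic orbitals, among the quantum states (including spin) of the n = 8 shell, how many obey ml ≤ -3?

30

Per l-value: l=3 → 1; l=4 → 2; l=5 → 3; l=6 → 4; l=7 → 5.
Orbitals: 1 + 2 + 3 + 4 + 5 = 15. Each orbital carries two spin states, so 15 × 2 = 30 states.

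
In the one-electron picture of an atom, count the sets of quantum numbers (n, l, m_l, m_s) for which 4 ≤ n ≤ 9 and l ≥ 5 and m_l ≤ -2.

100

Treat each shell separately and count matching orbitals:
n=6 → 4; n=7 → 9; n=8 → 15; n=9 → 22.
Orbitals: 4 + 9 + 15 + 22 = 50. Including both spin states (m_s = ±1/2) gives 2 × 50 = 100 states.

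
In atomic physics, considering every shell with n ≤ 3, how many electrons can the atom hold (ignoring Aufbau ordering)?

Total orbitals = 1² + 2² + 3² = 14. Doubling for spin gives 28 electrons.

28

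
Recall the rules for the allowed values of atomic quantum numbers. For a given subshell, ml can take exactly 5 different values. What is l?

ml ranges over 2l+1 integers, so 2l+1 = 5 ⇒ l = 2.

l = 2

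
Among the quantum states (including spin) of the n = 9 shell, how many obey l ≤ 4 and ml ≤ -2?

12

The (l, ml) pairs meeting l ≤ 4 and ml ≤ -2 give: l=2 → 1; l=3 → 2; l=4 → 3.
Orbitals: 1 + 2 + 3 = 6. Each orbital carries two spin states, so 6 × 2 = 12 states.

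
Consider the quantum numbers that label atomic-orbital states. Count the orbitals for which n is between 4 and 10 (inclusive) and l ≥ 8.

Count contributing orbitals for each principal shell:
n=9 → 17; n=10 → 36.
Total orbitals: 17 + 36 = 53.

53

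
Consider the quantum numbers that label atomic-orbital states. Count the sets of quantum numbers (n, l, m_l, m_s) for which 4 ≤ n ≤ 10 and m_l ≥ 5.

Per-shell orbital counts meeting the constraint:
n=6 → 1; n=7 → 3; n=8 → 6; n=9 → 10; n=10 → 15.
Orbitals: 1 + 3 + 6 + 10 + 15 = 35. Including both spin states (m_s = ±1/2) gives 2 × 35 = 70 states.

70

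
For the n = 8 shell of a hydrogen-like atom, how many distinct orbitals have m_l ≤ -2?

For n = 8, l ranges over 0 … 7.
Orbitals with m_l ≤ -2, by l: l=2 → 1; l=3 → 2; l=4 → 3; l=5 → 4; l=6 → 5; l=7 → 6.
Total orbitals: 1 + 2 + 3 + 4 + 5 + 6 = 21.

21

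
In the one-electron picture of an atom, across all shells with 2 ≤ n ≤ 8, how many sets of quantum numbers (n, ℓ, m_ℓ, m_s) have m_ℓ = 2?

42

Go shell by shell, enumerating (ℓ, m_ℓ) with m_ℓ = 2:
n=3 → 1; n=4 → 2; n=5 → 3; n=6 → 4; n=7 → 5; n=8 → 6.
Orbitals: 1 + 2 + 3 + 4 + 5 + 6 = 21. Including both spin states (m_s = ±1/2) gives 2 × 21 = 42 states.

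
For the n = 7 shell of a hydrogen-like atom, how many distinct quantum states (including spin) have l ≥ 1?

96

With n = 7 the allowed l are 0, 1, …, 6.
Orbitals with l ≥ 1, by l: l=1 → 3; l=2 → 5; l=3 → 7; l=4 → 9; l=5 → 11; l=6 → 13.
Orbitals: 3 + 5 + 7 + 9 + 11 + 13 = 48. Each orbital carries two spin states, so 48 × 2 = 96 states.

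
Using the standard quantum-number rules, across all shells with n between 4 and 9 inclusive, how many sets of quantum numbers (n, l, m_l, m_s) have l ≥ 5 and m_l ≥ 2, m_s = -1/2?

Count contributing orbitals for each principal shell:
n=6 → 4; n=7 → 9; n=8 → 15; n=9 → 22.
Orbitals: 4 + 9 + 15 + 22 = 50. With m_s fixed to -1/2 there is one state per orbital, so 50 states.

50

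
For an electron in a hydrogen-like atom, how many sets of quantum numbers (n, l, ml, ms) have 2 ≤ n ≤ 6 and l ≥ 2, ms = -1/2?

70

Count contributing orbitals for each principal shell:
n=3 → 5; n=4 → 12; n=5 → 21; n=6 → 32.
Orbitals: 5 + 12 + 21 + 32 = 70. With ms fixed to -1/2 there is one state per orbital, so 70 states.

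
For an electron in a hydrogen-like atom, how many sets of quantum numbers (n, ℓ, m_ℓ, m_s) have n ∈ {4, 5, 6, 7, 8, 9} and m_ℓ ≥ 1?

232

Go shell by shell, enumerating (ℓ, m_ℓ) with m_ℓ ≥ 1:
n=4 → 6; n=5 → 10; n=6 → 15; n=7 → 21; n=8 → 28; n=9 → 36.
Orbitals: 6 + 10 + 15 + 21 + 28 + 36 = 116. Including both spin states (m_s = ±1/2) gives 2 × 116 = 232 states.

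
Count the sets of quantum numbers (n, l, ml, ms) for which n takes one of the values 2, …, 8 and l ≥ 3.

290

Per-shell orbital counts meeting the constraint:
n=4 → 7; n=5 → 16; n=6 → 27; n=7 → 40; n=8 → 55.
Orbitals: 7 + 16 + 27 + 40 + 55 = 145. Including both spin states (ms = ±1/2) gives 2 × 145 = 290 states.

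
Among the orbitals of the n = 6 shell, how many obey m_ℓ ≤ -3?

6

The n = 6 shell has ℓ = 0 through 5; check each.
Orbitals with m_ℓ ≤ -3, by ℓ: ℓ=3 → 1; ℓ=4 → 2; ℓ=5 → 3.
Total orbitals: 1 + 2 + 3 = 6.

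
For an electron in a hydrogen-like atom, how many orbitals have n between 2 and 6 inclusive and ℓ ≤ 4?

Treat each shell separately and count matching orbitals:
n=2 → 4; n=3 → 9; n=4 → 16; n=5 → 25; n=6 → 25.
Total orbitals: 4 + 9 + 16 + 25 + 25 = 79.

79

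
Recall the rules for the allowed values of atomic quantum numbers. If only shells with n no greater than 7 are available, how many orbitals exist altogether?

Total orbitals = 1² + 2² + 3² + 4² + 5² + 6² + 7² = 140.

140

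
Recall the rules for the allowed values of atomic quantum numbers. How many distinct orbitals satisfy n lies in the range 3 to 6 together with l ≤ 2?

36

Work shell by shell — for each n, count the (l, m_l) pairs that satisfy l ≤ 2:
n=3 → 9; n=4 → 9; n=5 → 9; n=6 → 9.
Total orbitals: 9 + 9 + 9 + 9 = 36.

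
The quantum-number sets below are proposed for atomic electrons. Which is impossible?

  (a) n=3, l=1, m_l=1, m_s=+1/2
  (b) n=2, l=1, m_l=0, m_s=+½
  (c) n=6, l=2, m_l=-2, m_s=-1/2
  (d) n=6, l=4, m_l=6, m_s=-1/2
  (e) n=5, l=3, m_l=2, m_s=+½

(d) has |m_l| = 6 > l = 4, violating −l ≤ m_l ≤ l.
The remaining sets (a), (b), (c), (e) satisfy all four rules.

(d)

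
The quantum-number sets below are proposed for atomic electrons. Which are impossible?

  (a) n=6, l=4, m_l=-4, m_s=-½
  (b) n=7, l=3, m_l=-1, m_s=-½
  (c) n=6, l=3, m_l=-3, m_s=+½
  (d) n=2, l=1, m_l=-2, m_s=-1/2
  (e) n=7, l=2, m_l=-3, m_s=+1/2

(d) and (e)

(d) has |m_l| = 2 > l = 1, violating −l ≤ m_l ≤ l.
(e) has |m_l| = 3 > l = 2, violating −l ≤ m_l ≤ l.
The remaining sets (a), (b), (c) satisfy all four rules.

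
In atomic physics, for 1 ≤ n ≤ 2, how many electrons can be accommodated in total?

Total orbitals = 1² + 2² = 5. Doubling for spin gives 10 electrons.

10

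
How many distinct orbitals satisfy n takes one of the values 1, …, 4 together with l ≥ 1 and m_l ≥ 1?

10

For each n in the range, tally the orbitals obeying l ≥ 1 and m_l ≥ 1:
n=2 → 1; n=3 → 3; n=4 → 6.
Total orbitals: 1 + 3 + 6 = 10.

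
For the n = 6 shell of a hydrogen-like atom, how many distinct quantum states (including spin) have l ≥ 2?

64

Go through l = 0, …, 5 (the values permitted for n = 6).
The (l, m_l) pairs meeting l ≥ 2 give: l=2 → 5; l=3 → 7; l=4 → 9; l=5 → 11.
Orbitals: 5 + 7 + 9 + 11 = 32. Each orbital carries two spin states, so 32 × 2 = 64 states.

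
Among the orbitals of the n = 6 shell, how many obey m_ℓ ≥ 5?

The n = 6 shell has ℓ = 0 through 5; check each.
Per ℓ-value: ℓ=5 → 1.
Total orbitals: 1.

1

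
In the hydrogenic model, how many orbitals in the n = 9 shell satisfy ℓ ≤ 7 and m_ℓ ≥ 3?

15

The n = 9 shell has ℓ = 0 through 8; check each.
Per ℓ-value: ℓ=3 → 1; ℓ=4 → 2; ℓ=5 → 3; ℓ=6 → 4; ℓ=7 → 5.
Total orbitals: 1 + 2 + 3 + 4 + 5 = 15.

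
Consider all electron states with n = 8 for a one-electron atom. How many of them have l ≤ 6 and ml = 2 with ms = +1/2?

For n = 8, l ranges over 0 … 7.
The (l, ml) pairs meeting l ≤ 6 and ml = 2 give: l=2 → 1; l=3 → 1; l=4 → 1; l=5 → 1; l=6 → 1.
Orbitals: 1 + 1 + 1 + 1 + 1 = 5. With ms fixed to a single value there is one state per orbital, giving 5 states.

5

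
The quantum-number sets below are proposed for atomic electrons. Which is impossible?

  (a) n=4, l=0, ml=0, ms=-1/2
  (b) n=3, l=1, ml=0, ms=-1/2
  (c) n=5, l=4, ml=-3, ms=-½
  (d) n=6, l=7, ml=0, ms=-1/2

(d)

(d) has l = 7 ≥ n = 6, violating 0 ≤ l ≤ n−1.
The remaining sets (a), (b), (c) satisfy all four rules.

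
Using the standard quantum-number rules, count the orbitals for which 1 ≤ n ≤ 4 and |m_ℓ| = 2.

6

Work shell by shell — for each n, count the (ℓ, m_ℓ) pairs that satisfy |m_ℓ| = 2:
n=3 → 2; n=4 → 4.
Total orbitals: 2 + 4 = 6.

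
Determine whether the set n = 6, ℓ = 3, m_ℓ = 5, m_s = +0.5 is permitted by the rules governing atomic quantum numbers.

Invalid

The magnetic quantum number must satisfy −ℓ ≤ m_ℓ ≤ ℓ. With ℓ = 3, m_ℓ can only be -3, -2, -1, 0, 1, 2, 3, so m_ℓ = 5 is forbidden.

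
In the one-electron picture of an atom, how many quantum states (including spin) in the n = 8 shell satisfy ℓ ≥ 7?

Per ℓ-value: ℓ=7 → 15.
Orbitals: 15. Each orbital carries two spin states, so 15 × 2 = 30 states.

30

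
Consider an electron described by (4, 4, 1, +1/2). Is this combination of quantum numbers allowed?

Invalid

The orbital quantum number must satisfy 0 ≤ l ≤ n−1. With n = 4 the allowed l values are 0, 1, 2, 3, so l = 4 is out of range.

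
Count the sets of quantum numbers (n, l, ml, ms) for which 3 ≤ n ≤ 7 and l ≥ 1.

Count contributing orbitals for each principal shell:
n=3 → 8; n=4 → 15; n=5 → 24; n=6 → 35; n=7 → 48.
Orbitals: 8 + 15 + 24 + 35 + 48 = 130. Including both spin states (ms = ±1/2) gives 2 × 130 = 260 states.

260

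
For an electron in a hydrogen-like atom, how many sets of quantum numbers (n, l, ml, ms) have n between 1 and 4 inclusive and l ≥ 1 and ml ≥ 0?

Treat each shell separately and count matching orbitals:
n=2 → 2; n=3 → 5; n=4 → 9.
Orbitals: 2 + 5 + 9 = 16. Including both spin states (ms = ±1/2) gives 2 × 16 = 32 states.

32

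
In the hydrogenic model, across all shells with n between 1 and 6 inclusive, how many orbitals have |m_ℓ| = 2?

Treat each shell separately and count matching orbitals:
n=3 → 2; n=4 → 4; n=5 → 6; n=6 → 8.
Total orbitals: 2 + 4 + 6 + 8 = 20.

20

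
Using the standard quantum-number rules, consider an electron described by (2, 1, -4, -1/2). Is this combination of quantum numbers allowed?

The magnetic quantum number must satisfy −l ≤ m_l ≤ l. With l = 1, m_l can only be -1, 0, 1, so m_l = -4 is forbidden.

No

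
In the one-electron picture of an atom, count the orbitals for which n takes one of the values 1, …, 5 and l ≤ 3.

Work shell by shell — for each n, count the (l, m_l) pairs that satisfy l ≤ 3:
n=1 → 1; n=2 → 4; n=3 → 9; n=4 → 16; n=5 → 16.
Total orbitals: 1 + 4 + 9 + 16 + 16 = 46.

46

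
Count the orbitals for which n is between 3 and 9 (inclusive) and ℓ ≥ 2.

Go shell by shell, enumerating (ℓ, m_ℓ) with ℓ ≥ 2:
n=3 → 5; n=4 → 12; n=5 → 21; n=6 → 32; n=7 → 45; n=8 → 60; n=9 → 77.
Total orbitals: 5 + 12 + 21 + 32 + 45 + 60 + 77 = 252.

252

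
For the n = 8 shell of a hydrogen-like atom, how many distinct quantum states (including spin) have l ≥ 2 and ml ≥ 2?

42

Contributions: l=2 → 1; l=3 → 2; l=4 → 3; l=5 → 4; l=6 → 5; l=7 → 6.
Orbitals: 1 + 2 + 3 + 4 + 5 + 6 = 21. Each orbital carries two spin states, so 21 × 2 = 42 states.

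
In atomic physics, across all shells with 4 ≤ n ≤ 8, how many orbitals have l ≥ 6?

41

Per-shell orbital counts meeting the constraint:
n=7 → 13; n=8 → 28.
Total orbitals: 13 + 28 = 41.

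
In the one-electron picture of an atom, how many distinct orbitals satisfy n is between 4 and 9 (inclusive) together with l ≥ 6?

Work shell by shell — for each n, count the (l, m_l) pairs that satisfy l ≥ 6:
n=7 → 13; n=8 → 28; n=9 → 45.
Total orbitals: 13 + 28 + 45 = 86.

86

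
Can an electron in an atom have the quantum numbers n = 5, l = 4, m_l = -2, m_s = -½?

Allowed

n = 5 is a positive integer. l = 4 satisfies 0 ≤ l ≤ n−1 = 4. m_l = -2 lies in the range −l … +l (here −4 … 4). m_s = -1/2 is one of ±1/2.
All four constraints are satisfied.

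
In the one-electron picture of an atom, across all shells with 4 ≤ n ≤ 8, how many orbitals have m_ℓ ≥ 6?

4

For each n in the range, tally the orbitals obeying m_ℓ ≥ 6:
n=7 → 1; n=8 → 3.
Total orbitals: 1 + 3 = 4.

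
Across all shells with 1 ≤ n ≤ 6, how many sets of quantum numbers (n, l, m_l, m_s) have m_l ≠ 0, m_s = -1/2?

Per-shell orbital counts meeting the constraint:
n=2 → 2; n=3 → 6; n=4 → 12; n=5 → 20; n=6 → 30.
Orbitals: 2 + 6 + 12 + 20 + 30 = 70. With m_s fixed to -1/2 there is one state per orbital, so 70 states.

70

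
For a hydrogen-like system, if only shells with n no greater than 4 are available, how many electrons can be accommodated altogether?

Total orbitals = 1² + 2² + 3² + 4² = 30. Doubling for spin gives 60 electrons.

60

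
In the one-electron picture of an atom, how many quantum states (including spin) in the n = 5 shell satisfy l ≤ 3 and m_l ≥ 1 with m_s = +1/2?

The (l, m_l) pairs meeting l ≤ 3 and m_l ≥ 1 give: l=1 → 1; l=2 → 2; l=3 → 3.
Orbitals: 1 + 2 + 3 = 6. With m_s fixed to a single value there is one state per orbital, giving 6 states.

6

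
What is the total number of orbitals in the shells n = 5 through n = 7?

110

Shell n has n² orbitals: 5²=25 + 6²=36 + 7²=49 = 110 orbitals.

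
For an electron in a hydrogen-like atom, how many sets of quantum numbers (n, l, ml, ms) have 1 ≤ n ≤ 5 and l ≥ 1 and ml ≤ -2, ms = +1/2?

10

Treat each shell separately and count matching orbitals:
n=3 → 1; n=4 → 3; n=5 → 6.
Orbitals: 1 + 3 + 6 = 10. With ms fixed to +1/2 there is one state per orbital, so 10 states.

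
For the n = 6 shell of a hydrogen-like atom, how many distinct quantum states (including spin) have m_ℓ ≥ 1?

30

Go through ℓ = 0, …, 5 (the values permitted for n = 6).
Contributions: ℓ=1 → 1; ℓ=2 → 2; ℓ=3 → 3; ℓ=4 → 4; ℓ=5 → 5.
Orbitals: 1 + 2 + 3 + 4 + 5 = 15. Each orbital carries two spin states, so 15 × 2 = 30 states.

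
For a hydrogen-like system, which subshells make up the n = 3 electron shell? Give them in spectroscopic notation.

3s, 3p, 3d

For n = 3, l runs from 0 to 2. In spectroscopic notation l = 0,1,2,… ↔ s,p,d,f,g,h,i, so the subshells are 3s, 3p, 3d.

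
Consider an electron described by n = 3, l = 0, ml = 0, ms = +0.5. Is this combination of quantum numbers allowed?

Allowed

n = 3 is a positive integer. l = 0 satisfies 0 ≤ l ≤ n−1 = 2. ml = 0 lies in the range −l … +l (here 0). ms = +1/2 is one of ±1/2.
All four constraints are satisfied.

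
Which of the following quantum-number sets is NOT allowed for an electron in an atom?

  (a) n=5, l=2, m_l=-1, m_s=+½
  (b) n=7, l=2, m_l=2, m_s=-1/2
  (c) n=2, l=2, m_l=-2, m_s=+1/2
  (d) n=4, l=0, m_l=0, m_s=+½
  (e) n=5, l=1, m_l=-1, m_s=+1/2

(c) has l = 2 ≥ n = 2, violating 0 ≤ l ≤ n−1.
The remaining sets (a), (b), (d), (e) satisfy all four rules.

(c)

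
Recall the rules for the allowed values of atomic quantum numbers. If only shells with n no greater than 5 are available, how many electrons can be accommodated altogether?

110

Total orbitals = 1² + 2² + 3² + 4² + 5² = 55. Doubling for spin gives 110 electrons.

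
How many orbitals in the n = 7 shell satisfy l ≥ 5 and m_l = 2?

Contributions: l=5 → 1; l=6 → 1.
Total orbitals: 1 + 1 = 2.

2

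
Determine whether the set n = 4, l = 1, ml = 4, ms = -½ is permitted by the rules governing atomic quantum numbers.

Not allowed

The magnetic quantum number must satisfy −l ≤ ml ≤ l. With l = 1, ml can only be -1, 0, 1, so ml = 4 is forbidden.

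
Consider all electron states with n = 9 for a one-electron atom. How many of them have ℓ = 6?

Go through ℓ = 0, …, 8 (the values permitted for n = 9).
The (ℓ, m_ℓ) pairs meeting ℓ = 6 give: ℓ=6 → 13.
Orbitals: 13. Each orbital carries two spin states, so 13 × 2 = 26 states.

26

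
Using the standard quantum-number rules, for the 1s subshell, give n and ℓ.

n = 1, ℓ = 0

The leading integer gives n = 1; the letter 's' means ℓ = 0.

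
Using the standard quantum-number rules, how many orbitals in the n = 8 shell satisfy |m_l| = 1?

14

Go through l = 0, …, 7 (the values permitted for n = 8).
Contributions: l=1 → 2; l=2 → 2; l=3 → 2; l=4 → 2; l=5 → 2; l=6 → 2; l=7 → 2.
Total orbitals: 2 + 2 + 2 + 2 + 2 + 2 + 2 = 14.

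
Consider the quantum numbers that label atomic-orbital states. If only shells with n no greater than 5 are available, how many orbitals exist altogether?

55

Total orbitals = 1² + 2² + 3² + 4² + 5² = 55.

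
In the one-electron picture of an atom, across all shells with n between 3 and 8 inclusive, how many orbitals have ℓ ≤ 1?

Count contributing orbitals for each principal shell:
n=3 → 4; n=4 → 4; n=5 → 4; n=6 → 4; n=7 → 4; n=8 → 4.
Total orbitals: 4 + 4 + 4 + 4 + 4 + 4 = 24.

24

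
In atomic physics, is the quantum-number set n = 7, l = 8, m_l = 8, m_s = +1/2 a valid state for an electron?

The orbital quantum number must satisfy 0 ≤ l ≤ n−1. With n = 7 the allowed l values are 0, 1, 2, 3, 4, 5, 6, so l = 8 is out of range.

Invalid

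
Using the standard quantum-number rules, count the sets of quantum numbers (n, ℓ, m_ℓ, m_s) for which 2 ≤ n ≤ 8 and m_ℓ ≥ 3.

70

Per-shell orbital counts meeting the constraint:
n=4 → 1; n=5 → 3; n=6 → 6; n=7 → 10; n=8 → 15.
Orbitals: 1 + 3 + 6 + 10 + 15 = 35. Including both spin states (m_s = ±1/2) gives 2 × 35 = 70 states.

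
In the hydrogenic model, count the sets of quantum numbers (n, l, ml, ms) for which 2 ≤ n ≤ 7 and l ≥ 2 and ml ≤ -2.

Treat each shell separately and count matching orbitals:
n=3 → 1; n=4 → 3; n=5 → 6; n=6 → 10; n=7 → 15.
Orbitals: 1 + 3 + 6 + 10 + 15 = 35. Including both spin states (ms = ±1/2) gives 2 × 35 = 70 states.

70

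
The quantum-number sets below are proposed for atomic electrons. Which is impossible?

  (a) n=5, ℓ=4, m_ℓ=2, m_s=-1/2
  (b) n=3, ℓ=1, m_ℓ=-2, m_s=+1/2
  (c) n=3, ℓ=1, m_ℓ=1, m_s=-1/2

(b) has |m_ℓ| = 2 > ℓ = 1, violating −ℓ ≤ m_ℓ ≤ ℓ.
The remaining sets (a), (c) satisfy all four rules.

(b)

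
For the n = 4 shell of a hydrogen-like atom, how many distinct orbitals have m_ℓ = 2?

2

For n = 4, ℓ ranges over 0 … 3.
Contributions: ℓ=2 → 1; ℓ=3 → 1.
Total orbitals: 1 + 1 = 2.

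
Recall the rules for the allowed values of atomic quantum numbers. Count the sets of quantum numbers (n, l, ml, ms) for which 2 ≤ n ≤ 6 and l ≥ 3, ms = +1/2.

Treat each shell separately and count matching orbitals:
n=4 → 7; n=5 → 16; n=6 → 27.
Orbitals: 7 + 16 + 27 = 50. With ms fixed to +1/2 there is one state per orbital, so 50 states.

50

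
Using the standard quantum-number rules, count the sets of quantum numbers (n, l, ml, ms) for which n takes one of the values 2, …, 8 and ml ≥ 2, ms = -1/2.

56

Go shell by shell, enumerating (l, ml) with ml ≥ 2:
n=3 → 1; n=4 → 3; n=5 → 6; n=6 → 10; n=7 → 15; n=8 → 21.
Orbitals: 1 + 3 + 6 + 10 + 15 + 21 = 56. With ms fixed to -1/2 there is one state per orbital, so 56 states.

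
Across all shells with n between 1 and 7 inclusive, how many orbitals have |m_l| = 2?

30

Work shell by shell — for each n, count the (l, m_l) pairs that satisfy |m_l| = 2:
n=3 → 2; n=4 → 4; n=5 → 6; n=6 → 8; n=7 → 10.
Total orbitals: 2 + 4 + 6 + 8 + 10 = 30.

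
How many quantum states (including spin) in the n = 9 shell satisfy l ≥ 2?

154

The n = 9 shell has l = 0 through 8; check each.
Per l-value: l=2 → 5; l=3 → 7; l=4 → 9; l=5 → 11; l=6 → 13; l=7 → 15; l=8 → 17.
Orbitals: 5 + 7 + 9 + 11 + 13 + 15 + 17 = 77. Each orbital carries two spin states, so 77 × 2 = 154 states.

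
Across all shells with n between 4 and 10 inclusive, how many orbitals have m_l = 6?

Per-shell orbital counts meeting the constraint:
n=7 → 1; n=8 → 2; n=9 → 3; n=10 → 4.
Total orbitals: 1 + 2 + 3 + 4 = 10.

10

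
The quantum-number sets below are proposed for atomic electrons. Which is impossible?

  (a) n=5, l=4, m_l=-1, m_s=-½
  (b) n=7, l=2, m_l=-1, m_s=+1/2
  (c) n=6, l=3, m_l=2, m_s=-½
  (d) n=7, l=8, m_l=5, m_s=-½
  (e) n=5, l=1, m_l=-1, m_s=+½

(d) has l = 8 ≥ n = 7, violating 0 ≤ l ≤ n−1.
The remaining sets (a), (b), (c), (e) satisfy all four rules.

(d)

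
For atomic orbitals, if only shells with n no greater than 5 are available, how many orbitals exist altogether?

Total orbitals = 1² + 2² + 3² + 4² + 5² = 55.

55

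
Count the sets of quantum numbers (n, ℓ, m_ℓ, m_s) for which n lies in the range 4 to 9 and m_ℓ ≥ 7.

Per-shell orbital counts meeting the constraint:
n=8 → 1; n=9 → 3.
Orbitals: 1 + 3 = 4. Including both spin states (m_s = ±1/2) gives 2 × 4 = 8 states.

8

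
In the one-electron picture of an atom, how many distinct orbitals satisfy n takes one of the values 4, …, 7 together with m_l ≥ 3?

Per-shell orbital counts meeting the constraint:
n=4 → 1; n=5 → 3; n=6 → 6; n=7 → 10.
Total orbitals: 1 + 3 + 6 + 10 = 20.

20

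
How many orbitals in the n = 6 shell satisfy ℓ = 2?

Go through ℓ = 0, …, 5 (the values permitted for n = 6).
Orbitals with ℓ = 2, by ℓ: ℓ=2 → 5.
Total orbitals: 5.

5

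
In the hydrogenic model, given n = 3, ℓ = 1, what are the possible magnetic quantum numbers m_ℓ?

-1, 0, 1

m_ℓ takes every integer from −ℓ to +ℓ. With ℓ = 1 that gives the 3 values -1, 0, 1.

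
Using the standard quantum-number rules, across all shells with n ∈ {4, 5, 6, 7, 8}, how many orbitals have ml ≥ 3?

Count contributing orbitals for each principal shell:
n=4 → 1; n=5 → 3; n=6 → 6; n=7 → 10; n=8 → 15.
Total orbitals: 1 + 3 + 6 + 10 + 15 = 35.

35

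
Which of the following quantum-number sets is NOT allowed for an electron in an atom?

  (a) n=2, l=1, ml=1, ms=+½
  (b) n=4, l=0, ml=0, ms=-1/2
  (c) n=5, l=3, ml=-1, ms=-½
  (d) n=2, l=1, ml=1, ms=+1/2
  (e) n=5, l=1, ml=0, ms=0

(e) has ms = 0, but an electron's spin must be ±1/2.
The remaining sets (a), (b), (c), (d) satisfy all four rules.

(e)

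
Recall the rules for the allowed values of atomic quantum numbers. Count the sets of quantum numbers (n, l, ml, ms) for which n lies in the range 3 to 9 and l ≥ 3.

434

For each n in the range, tally the orbitals obeying l ≥ 3:
n=4 → 7; n=5 → 16; n=6 → 27; n=7 → 40; n=8 → 55; n=9 → 72.
Orbitals: 7 + 16 + 27 + 40 + 55 + 72 = 217. Including both spin states (ms = ±1/2) gives 2 × 217 = 434 states.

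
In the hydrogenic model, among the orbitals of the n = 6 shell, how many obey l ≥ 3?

27

The (l, ml) pairs meeting l ≥ 3 give: l=3 → 7; l=4 → 9; l=5 → 11.
Total orbitals: 7 + 9 + 11 = 27.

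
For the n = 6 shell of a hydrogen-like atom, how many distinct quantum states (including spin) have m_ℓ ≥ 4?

Go through ℓ = 0, …, 5 (the values permitted for n = 6).
Orbitals with m_ℓ ≥ 4, by ℓ: ℓ=4 → 1; ℓ=5 → 2.
Orbitals: 1 + 2 = 3. Each orbital carries two spin states, so 3 × 2 = 6 states.

6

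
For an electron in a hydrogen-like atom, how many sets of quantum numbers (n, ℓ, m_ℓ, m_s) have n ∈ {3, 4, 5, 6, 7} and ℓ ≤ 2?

Go shell by shell, enumerating (ℓ, m_ℓ) with ℓ ≤ 2:
n=3 → 9; n=4 → 9; n=5 → 9; n=6 → 9; n=7 → 9.
Orbitals: 9 + 9 + 9 + 9 + 9 = 45. Including both spin states (m_s = ±1/2) gives 2 × 45 = 90 states.

90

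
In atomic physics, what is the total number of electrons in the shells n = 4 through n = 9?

542

Shell n has n² orbitals: 4²=16 + 5²=25 + 6²=36 + 7²=49 + 8²=64 + 9²=81 = 271 orbitals.
Two spin states per orbital: 2 × 271 = 542 electrons.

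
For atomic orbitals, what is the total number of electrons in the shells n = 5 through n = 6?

Shell n has n² orbitals: 5²=25 + 6²=36 = 61 orbitals.
Two spin states per orbital: 2 × 61 = 122 electrons.

122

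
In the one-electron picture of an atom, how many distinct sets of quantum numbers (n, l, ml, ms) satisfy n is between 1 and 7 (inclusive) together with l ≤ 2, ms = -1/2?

50

Treat each shell separately and count matching orbitals:
n=1 → 1; n=2 → 4; n=3 → 9; n=4 → 9; n=5 → 9; n=6 → 9; n=7 → 9.
Orbitals: 1 + 4 + 9 + 9 + 9 + 9 + 9 = 50. With ms fixed to -1/2 there is one state per orbital, so 50 states.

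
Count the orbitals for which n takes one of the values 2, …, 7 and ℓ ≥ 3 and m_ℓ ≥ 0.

50

Count contributing orbitals for each principal shell:
n=4 → 4; n=5 → 9; n=6 → 15; n=7 → 22.
Total orbitals: 4 + 9 + 15 + 22 = 50.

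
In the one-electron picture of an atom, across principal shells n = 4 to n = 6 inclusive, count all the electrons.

154

Shell n has n² orbitals: 4²=16 + 5²=25 + 6²=36 = 77 orbitals.
Two spin states per orbital: 2 × 77 = 154 electrons.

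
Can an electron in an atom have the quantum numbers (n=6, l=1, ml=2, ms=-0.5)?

The magnetic quantum number must satisfy −l ≤ ml ≤ l. With l = 1, ml can only be -1, 0, 1, so ml = 2 is forbidden.

No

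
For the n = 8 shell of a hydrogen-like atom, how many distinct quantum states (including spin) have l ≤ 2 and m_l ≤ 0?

Contributions: l=0 → 1; l=1 → 2; l=2 → 3.
Orbitals: 1 + 2 + 3 = 6. Each orbital carries two spin states, so 6 × 2 = 12 states.

12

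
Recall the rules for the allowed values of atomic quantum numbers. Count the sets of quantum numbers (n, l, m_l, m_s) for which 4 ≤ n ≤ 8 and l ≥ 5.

Per-shell orbital counts meeting the constraint:
n=6 → 11; n=7 → 24; n=8 → 39.
Orbitals: 11 + 24 + 39 = 74. Including both spin states (m_s = ±1/2) gives 2 × 74 = 148 states.

148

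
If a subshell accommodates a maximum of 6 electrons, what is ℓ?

2(2ℓ+1) = 6 ⇒ 2ℓ+1 = 3 ⇒ ℓ = 1.

ℓ = 1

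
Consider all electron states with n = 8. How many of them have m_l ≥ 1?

The (l, m_l) pairs meeting m_l ≥ 1 give: l=1 → 1; l=2 → 2; l=3 → 3; l=4 → 4; l=5 → 5; l=6 → 6; l=7 → 7.
Orbitals: 1 + 2 + 3 + 4 + 5 + 6 + 7 = 28. Each orbital carries two spin states, so 28 × 2 = 56 states.

56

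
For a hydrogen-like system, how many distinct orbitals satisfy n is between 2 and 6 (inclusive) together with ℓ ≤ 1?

Go shell by shell, enumerating (ℓ, m_ℓ) with ℓ ≤ 1:
n=2 → 4; n=3 → 4; n=4 → 4; n=5 → 4; n=6 → 4.
Total orbitals: 4 + 4 + 4 + 4 + 4 = 20.

20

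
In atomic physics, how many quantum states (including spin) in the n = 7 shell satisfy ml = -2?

Go through l = 0, …, 6 (the values permitted for n = 7).
The (l, ml) pairs meeting ml = -2 give: l=2 → 1; l=3 → 1; l=4 → 1; l=5 → 1; l=6 → 1.
Orbitals: 1 + 1 + 1 + 1 + 1 = 5. Each orbital carries two spin states, so 5 × 2 = 10 states.

10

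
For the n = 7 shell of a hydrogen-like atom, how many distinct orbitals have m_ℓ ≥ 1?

21

Per ℓ-value: ℓ=1 → 1; ℓ=2 → 2; ℓ=3 → 3; ℓ=4 → 4; ℓ=5 → 5; ℓ=6 → 6.
Total orbitals: 1 + 2 + 3 + 4 + 5 + 6 = 21.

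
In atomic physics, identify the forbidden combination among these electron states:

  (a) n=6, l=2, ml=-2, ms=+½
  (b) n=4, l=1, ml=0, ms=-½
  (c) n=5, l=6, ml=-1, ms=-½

(c) has l = 6 ≥ n = 5, violating 0 ≤ l ≤ n−1.
The remaining sets (a), (b) satisfy all four rules.

(c)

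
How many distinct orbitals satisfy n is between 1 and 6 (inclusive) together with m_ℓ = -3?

Count contributing orbitals for each principal shell:
n=4 → 1; n=5 → 2; n=6 → 3.
Total orbitals: 1 + 2 + 3 = 6.

6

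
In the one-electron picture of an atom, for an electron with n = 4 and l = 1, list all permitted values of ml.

-1, 0, 1

ml takes every integer from −l to +l. With l = 1 that gives the 3 values -1, 0, 1.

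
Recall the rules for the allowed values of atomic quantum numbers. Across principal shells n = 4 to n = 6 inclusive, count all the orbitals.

Shell n has n² orbitals: 4²=16 + 5²=25 + 6²=36 = 77 orbitals.

77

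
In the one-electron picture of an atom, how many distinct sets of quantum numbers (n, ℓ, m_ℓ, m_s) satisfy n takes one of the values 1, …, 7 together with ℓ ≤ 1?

For each n in the range, tally the orbitals obeying ℓ ≤ 1:
n=1 → 1; n=2 → 4; n=3 → 4; n=4 → 4; n=5 → 4; n=6 → 4; n=7 → 4.
Orbitals: 1 + 4 + 4 + 4 + 4 + 4 + 4 = 25. Including both spin states (m_s = ±1/2) gives 2 × 25 = 50 states.

50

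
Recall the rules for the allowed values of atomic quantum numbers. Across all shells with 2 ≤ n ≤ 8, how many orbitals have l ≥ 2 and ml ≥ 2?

For each n in the range, tally the orbitals obeying l ≥ 2 and ml ≥ 2:
n=3 → 1; n=4 → 3; n=5 → 6; n=6 → 10; n=7 → 15; n=8 → 21.
Total orbitals: 1 + 3 + 6 + 10 + 15 + 21 = 56.

56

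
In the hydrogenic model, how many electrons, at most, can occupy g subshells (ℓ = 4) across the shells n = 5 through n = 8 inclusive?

A g subshell (ℓ = 4) exists for every n ≥ 5, so shells n = 5, 6, 7, 8 each contribute one — 4 subshells.
Since each g subshell holds 2(2·4+1) = 18 electrons, the total is 4 × 18 = 72.

72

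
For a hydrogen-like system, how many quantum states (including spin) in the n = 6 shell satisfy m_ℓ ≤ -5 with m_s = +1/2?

1

With n = 6 the allowed ℓ are 0, 1, …, 5.
Per ℓ-value: ℓ=5 → 1.
Orbitals: 1. With m_s fixed to a single value there is one state per orbital, giving 1 state.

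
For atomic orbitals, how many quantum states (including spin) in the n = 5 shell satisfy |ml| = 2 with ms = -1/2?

For n = 5, l ranges over 0 … 4.
Orbitals with |ml| = 2, by l: l=2 → 2; l=3 → 2; l=4 → 2.
Orbitals: 2 + 2 + 2 = 6. With ms fixed to a single value there is one state per orbital, giving 6 states.

6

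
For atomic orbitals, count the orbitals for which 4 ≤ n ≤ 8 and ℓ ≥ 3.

145

For each n in the range, tally the orbitals obeying ℓ ≥ 3:
n=4 → 7; n=5 → 16; n=6 → 27; n=7 → 40; n=8 → 55.
Total orbitals: 7 + 16 + 27 + 40 + 55 = 145.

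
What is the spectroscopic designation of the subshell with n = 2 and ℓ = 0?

2s

ℓ = 0 corresponds to the letter 's', so the subshell is 2s.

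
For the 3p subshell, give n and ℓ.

n = 3, ℓ = 1

The leading integer gives n = 3; the letter 'p' means ℓ = 1.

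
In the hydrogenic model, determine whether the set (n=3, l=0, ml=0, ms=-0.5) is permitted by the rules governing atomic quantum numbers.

n = 3 is a positive integer. l = 0 satisfies 0 ≤ l ≤ n−1 = 2. ml = 0 lies in the range −l … +l (here 0). ms = -1/2 is one of ±1/2.
All four constraints are satisfied.

Allowed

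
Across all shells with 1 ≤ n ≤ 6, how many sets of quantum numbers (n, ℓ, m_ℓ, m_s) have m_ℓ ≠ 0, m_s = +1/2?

70

Go shell by shell, enumerating (ℓ, m_ℓ) with m_ℓ ≠ 0:
n=2 → 2; n=3 → 6; n=4 → 12; n=5 → 20; n=6 → 30.
Orbitals: 2 + 6 + 12 + 20 + 30 = 70. With m_s fixed to +1/2 there is one state per orbital, so 70 states.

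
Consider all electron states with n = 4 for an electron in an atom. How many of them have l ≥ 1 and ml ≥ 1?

12

For n = 4, l ranges over 0 … 3.
Orbitals with l ≥ 1 and ml ≥ 1, by l: l=1 → 1; l=2 → 2; l=3 → 3.
Orbitals: 1 + 2 + 3 = 6. Each orbital carries two spin states, so 6 × 2 = 12 states.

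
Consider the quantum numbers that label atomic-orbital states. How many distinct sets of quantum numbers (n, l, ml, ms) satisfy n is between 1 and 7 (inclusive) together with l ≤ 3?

Go shell by shell, enumerating (l, ml) with l ≤ 3:
n=1 → 1; n=2 → 4; n=3 → 9; n=4 → 16; n=5 → 16; n=6 → 16; n=7 → 16.
Orbitals: 1 + 4 + 9 + 16 + 16 + 16 + 16 = 78. Including both spin states (ms = ±1/2) gives 2 × 78 = 156 states.

156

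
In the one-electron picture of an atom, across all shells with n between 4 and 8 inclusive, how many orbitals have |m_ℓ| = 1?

50

Treat each shell separately and count matching orbitals:
n=4 → 6; n=5 → 8; n=6 → 10; n=7 → 12; n=8 → 14.
Total orbitals: 6 + 8 + 10 + 12 + 14 = 50.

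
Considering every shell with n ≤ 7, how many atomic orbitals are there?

Total orbitals = 1² + 2² + 3² + 4² + 5² + 6² + 7² = 140.

140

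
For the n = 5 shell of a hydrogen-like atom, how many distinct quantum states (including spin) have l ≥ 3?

The n = 5 shell has l = 0 through 4; check each.
Contributions: l=3 → 7; l=4 → 9.
Orbitals: 7 + 9 = 16. Each orbital carries two spin states, so 16 × 2 = 32 states.

32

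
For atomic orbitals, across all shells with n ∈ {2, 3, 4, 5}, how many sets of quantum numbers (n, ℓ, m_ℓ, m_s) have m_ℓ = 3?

For each n in the range, tally the orbitals obeying m_ℓ = 3:
n=4 → 1; n=5 → 2.
Orbitals: 1 + 2 = 3. Including both spin states (m_s = ±1/2) gives 2 × 3 = 6 states.

6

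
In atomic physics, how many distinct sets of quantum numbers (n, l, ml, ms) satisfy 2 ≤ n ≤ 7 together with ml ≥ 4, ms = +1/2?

Count contributing orbitals for each principal shell:
n=5 → 1; n=6 → 3; n=7 → 6.
Orbitals: 1 + 3 + 6 = 10. With ms fixed to +1/2 there is one state per orbital, so 10 states.

10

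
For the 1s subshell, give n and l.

n = 1, l = 0

The leading integer gives n = 1; the letter 's' means l = 0.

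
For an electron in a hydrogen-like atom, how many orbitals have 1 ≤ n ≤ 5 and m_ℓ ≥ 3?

4

For each n in the range, tally the orbitals obeying m_ℓ ≥ 3:
n=4 → 1; n=5 → 3.
Total orbitals: 1 + 3 = 4.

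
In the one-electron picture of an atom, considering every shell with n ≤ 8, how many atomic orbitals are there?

204

Total orbitals = 1² + 2² + 3² + 4² + 5² + 6² + 7² + 8² = 204.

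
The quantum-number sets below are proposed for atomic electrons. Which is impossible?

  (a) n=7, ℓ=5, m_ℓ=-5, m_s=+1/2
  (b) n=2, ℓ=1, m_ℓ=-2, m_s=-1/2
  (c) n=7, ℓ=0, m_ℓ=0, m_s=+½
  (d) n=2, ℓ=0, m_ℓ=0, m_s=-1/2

(b) has |m_ℓ| = 2 > ℓ = 1, violating −ℓ ≤ m_ℓ ≤ ℓ.
The remaining sets (a), (c), (d) satisfy all four rules.

(b)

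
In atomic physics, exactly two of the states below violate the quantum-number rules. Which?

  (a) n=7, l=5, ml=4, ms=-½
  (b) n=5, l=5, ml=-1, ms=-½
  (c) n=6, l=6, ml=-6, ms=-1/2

(b) has l = 5 ≥ n = 5, violating 0 ≤ l ≤ n−1.
(c) has l = 6 ≥ n = 6, violating 0 ≤ l ≤ n−1.
The remaining set (a) satisfies all four rules.

(b) and (c)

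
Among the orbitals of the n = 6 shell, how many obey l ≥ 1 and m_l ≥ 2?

Per l-value: l=2 → 1; l=3 → 2; l=4 → 3; l=5 → 4.
Total orbitals: 1 + 2 + 3 + 4 = 10.

10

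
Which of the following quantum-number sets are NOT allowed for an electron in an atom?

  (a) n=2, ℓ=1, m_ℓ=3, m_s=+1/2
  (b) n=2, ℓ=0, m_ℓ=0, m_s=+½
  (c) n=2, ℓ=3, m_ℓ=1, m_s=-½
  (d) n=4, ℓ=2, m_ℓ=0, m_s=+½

(a) and (c)

(a) has |m_ℓ| = 3 > ℓ = 1, violating −ℓ ≤ m_ℓ ≤ ℓ.
(c) has ℓ = 3 ≥ n = 2, violating 0 ≤ ℓ ≤ n−1.
The remaining sets (b), (d) satisfy all four rules.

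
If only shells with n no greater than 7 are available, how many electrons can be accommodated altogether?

Total orbitals = 1² + 2² + 3² + 4² + 5² + 6² + 7² = 140. Doubling for spin gives 280 electrons.

280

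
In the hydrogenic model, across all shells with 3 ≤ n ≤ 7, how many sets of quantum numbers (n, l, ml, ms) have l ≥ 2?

Go shell by shell, enumerating (l, ml) with l ≥ 2:
n=3 → 5; n=4 → 12; n=5 → 21; n=6 → 32; n=7 → 45.
Orbitals: 5 + 12 + 21 + 32 + 45 = 115. Including both spin states (ms = ±1/2) gives 2 × 115 = 230 states.

230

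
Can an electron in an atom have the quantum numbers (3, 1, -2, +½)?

Invalid

The magnetic quantum number must satisfy −l ≤ m_l ≤ l. With l = 1, m_l can only be -1, 0, 1, so m_l = -2 is forbidden.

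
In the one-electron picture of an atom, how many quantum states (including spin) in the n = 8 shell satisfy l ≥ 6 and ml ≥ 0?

30

For n = 8, l ranges over 0 … 7.
Per l-value: l=6 → 7; l=7 → 8.
Orbitals: 7 + 8 = 15. Each orbital carries two spin states, so 15 × 2 = 30 states.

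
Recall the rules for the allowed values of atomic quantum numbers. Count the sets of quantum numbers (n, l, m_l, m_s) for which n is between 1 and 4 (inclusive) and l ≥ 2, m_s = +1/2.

17

Treat each shell separately and count matching orbitals:
n=3 → 5; n=4 → 12.
Orbitals: 5 + 12 = 17. With m_s fixed to +1/2 there is one state per orbital, so 17 states.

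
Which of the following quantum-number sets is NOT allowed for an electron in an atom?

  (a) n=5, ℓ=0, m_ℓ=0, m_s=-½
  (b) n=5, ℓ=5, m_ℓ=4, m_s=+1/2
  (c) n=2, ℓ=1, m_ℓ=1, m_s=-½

(b) has ℓ = 5 ≥ n = 5, violating 0 ≤ ℓ ≤ n−1.
The remaining sets (a), (c) satisfy all four rules.

(b)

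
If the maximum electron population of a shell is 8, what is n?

2n² = 8 ⇒ n² = 4 ⇒ n = 2.

n = 2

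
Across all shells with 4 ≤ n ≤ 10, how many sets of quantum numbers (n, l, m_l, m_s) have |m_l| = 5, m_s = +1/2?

30

For each n in the range, tally the orbitals obeying |m_l| = 5:
n=6 → 2; n=7 → 4; n=8 → 6; n=9 → 8; n=10 → 10.
Orbitals: 2 + 4 + 6 + 8 + 10 = 30. With m_s fixed to +1/2 there is one state per orbital, so 30 states.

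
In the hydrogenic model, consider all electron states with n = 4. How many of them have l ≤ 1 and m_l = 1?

With n = 4 the allowed l are 0, 1, …, 3.
The (l, m_l) pairs meeting l ≤ 1 and m_l = 1 give: l=1 → 1.
Orbitals: 1. Each orbital carries two spin states, so 1 × 2 = 2 states.

2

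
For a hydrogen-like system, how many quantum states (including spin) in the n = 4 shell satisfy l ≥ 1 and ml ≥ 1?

The n = 4 shell has l = 0 through 3; check each.
Orbitals with l ≥ 1 and ml ≥ 1, by l: l=1 → 1; l=2 → 2; l=3 → 3.
Orbitals: 1 + 2 + 3 = 6. Each orbital carries two spin states, so 6 × 2 = 12 states.

12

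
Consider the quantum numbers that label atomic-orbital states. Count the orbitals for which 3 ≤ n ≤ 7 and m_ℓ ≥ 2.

35

Treat each shell separately and count matching orbitals:
n=3 → 1; n=4 → 3; n=5 → 6; n=6 → 10; n=7 → 15.
Total orbitals: 1 + 3 + 6 + 10 + 15 = 35.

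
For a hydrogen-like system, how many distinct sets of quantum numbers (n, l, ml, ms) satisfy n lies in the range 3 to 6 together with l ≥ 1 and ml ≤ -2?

40

Count contributing orbitals for each principal shell:
n=3 → 1; n=4 → 3; n=5 → 6; n=6 → 10.
Orbitals: 1 + 3 + 6 + 10 = 20. Including both spin states (ms = ±1/2) gives 2 × 20 = 40 states.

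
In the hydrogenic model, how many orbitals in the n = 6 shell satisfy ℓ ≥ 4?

Per ℓ-value: ℓ=4 → 9; ℓ=5 → 11.
Total orbitals: 9 + 11 = 20.

20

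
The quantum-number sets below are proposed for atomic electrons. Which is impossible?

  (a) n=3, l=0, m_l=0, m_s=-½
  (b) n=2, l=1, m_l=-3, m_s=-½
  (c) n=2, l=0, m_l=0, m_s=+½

(b) has |m_l| = 3 > l = 1, violating −l ≤ m_l ≤ l.
The remaining sets (a), (c) satisfy all four rules.

(b)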